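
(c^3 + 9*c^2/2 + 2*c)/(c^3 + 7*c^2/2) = (2*c^2 + 9*c + 4)/(c*(2*c + 7))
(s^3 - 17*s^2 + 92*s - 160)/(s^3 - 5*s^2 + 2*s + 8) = (s^2 - 13*s + 40)/(s^2 - s - 2)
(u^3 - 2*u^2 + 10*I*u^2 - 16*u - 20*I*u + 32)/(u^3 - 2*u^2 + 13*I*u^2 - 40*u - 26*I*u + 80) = (u + 2*I)/(u + 5*I)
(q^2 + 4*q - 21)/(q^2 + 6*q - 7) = (q - 3)/(q - 1)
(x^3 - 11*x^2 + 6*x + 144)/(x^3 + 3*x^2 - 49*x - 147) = (x^2 - 14*x + 48)/(x^2 - 49)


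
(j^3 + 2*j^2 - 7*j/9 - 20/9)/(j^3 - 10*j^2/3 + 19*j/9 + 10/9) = (9*j^3 + 18*j^2 - 7*j - 20)/(9*j^3 - 30*j^2 + 19*j + 10)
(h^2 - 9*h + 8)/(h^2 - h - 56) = (h - 1)/(h + 7)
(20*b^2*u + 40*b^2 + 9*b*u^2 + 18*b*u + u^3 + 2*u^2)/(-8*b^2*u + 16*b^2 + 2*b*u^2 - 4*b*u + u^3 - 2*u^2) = (5*b*u + 10*b + u^2 + 2*u)/(-2*b*u + 4*b + u^2 - 2*u)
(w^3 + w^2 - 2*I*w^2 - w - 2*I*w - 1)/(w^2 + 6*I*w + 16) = (w^3 + w^2 - 2*I*w^2 - w - 2*I*w - 1)/(w^2 + 6*I*w + 16)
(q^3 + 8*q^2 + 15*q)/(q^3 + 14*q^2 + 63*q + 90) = q/(q + 6)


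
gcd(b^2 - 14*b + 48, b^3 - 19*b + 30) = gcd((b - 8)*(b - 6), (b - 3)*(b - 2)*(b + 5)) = 1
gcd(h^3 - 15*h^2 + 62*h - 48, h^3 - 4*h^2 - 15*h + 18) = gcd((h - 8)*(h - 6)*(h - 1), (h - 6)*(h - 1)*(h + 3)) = h^2 - 7*h + 6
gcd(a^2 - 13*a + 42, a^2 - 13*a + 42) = a^2 - 13*a + 42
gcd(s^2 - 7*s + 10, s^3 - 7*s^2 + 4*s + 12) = s - 2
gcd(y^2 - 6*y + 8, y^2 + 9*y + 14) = 1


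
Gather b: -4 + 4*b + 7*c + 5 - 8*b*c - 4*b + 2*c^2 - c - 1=-8*b*c + 2*c^2 + 6*c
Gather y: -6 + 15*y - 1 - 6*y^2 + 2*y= -6*y^2 + 17*y - 7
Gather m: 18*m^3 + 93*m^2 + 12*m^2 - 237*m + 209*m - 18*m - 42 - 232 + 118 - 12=18*m^3 + 105*m^2 - 46*m - 168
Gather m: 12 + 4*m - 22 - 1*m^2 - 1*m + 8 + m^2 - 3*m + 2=0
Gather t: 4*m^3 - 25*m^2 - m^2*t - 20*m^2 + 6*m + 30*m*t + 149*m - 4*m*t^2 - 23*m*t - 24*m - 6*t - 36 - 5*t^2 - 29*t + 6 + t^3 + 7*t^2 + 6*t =4*m^3 - 45*m^2 + 131*m + t^3 + t^2*(2 - 4*m) + t*(-m^2 + 7*m - 29) - 30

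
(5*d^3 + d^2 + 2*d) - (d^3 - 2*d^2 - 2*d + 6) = 4*d^3 + 3*d^2 + 4*d - 6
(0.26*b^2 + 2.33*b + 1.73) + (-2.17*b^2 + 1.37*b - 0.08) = -1.91*b^2 + 3.7*b + 1.65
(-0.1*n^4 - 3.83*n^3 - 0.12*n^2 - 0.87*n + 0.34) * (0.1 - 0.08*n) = 0.008*n^5 + 0.2964*n^4 - 0.3734*n^3 + 0.0576*n^2 - 0.1142*n + 0.034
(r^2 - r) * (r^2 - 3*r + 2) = r^4 - 4*r^3 + 5*r^2 - 2*r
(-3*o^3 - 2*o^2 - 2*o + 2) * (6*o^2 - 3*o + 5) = -18*o^5 - 3*o^4 - 21*o^3 + 8*o^2 - 16*o + 10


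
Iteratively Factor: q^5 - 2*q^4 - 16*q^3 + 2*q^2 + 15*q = (q - 5)*(q^4 + 3*q^3 - q^2 - 3*q) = (q - 5)*(q + 1)*(q^3 + 2*q^2 - 3*q) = (q - 5)*(q + 1)*(q + 3)*(q^2 - q) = (q - 5)*(q - 1)*(q + 1)*(q + 3)*(q)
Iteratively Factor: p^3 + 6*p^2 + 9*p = (p)*(p^2 + 6*p + 9) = p*(p + 3)*(p + 3)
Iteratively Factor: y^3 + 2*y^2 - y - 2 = (y + 1)*(y^2 + y - 2) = (y + 1)*(y + 2)*(y - 1)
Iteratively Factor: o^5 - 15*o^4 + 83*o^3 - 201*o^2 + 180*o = (o - 3)*(o^4 - 12*o^3 + 47*o^2 - 60*o) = (o - 3)^2*(o^3 - 9*o^2 + 20*o) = o*(o - 3)^2*(o^2 - 9*o + 20) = o*(o - 4)*(o - 3)^2*(o - 5)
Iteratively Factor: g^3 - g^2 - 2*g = (g)*(g^2 - g - 2) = g*(g - 2)*(g + 1)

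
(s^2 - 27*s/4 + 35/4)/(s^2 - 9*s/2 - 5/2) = (4*s - 7)/(2*(2*s + 1))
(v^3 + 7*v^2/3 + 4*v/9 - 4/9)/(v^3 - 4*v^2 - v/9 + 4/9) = (3*v^2 + 8*v + 4)/(3*v^2 - 11*v - 4)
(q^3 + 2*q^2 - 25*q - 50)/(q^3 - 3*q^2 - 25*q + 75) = (q + 2)/(q - 3)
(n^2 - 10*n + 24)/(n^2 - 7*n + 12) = (n - 6)/(n - 3)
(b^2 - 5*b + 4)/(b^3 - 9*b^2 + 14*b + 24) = (b - 1)/(b^2 - 5*b - 6)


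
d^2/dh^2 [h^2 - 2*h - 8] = 2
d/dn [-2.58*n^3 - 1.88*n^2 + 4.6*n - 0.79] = -7.74*n^2 - 3.76*n + 4.6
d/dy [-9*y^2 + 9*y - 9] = 9 - 18*y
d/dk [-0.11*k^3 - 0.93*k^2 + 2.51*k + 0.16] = -0.33*k^2 - 1.86*k + 2.51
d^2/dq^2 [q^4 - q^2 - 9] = 12*q^2 - 2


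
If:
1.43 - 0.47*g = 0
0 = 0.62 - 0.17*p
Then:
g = 3.04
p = 3.65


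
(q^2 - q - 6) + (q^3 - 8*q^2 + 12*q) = q^3 - 7*q^2 + 11*q - 6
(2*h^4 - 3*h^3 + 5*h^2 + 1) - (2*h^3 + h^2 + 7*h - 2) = 2*h^4 - 5*h^3 + 4*h^2 - 7*h + 3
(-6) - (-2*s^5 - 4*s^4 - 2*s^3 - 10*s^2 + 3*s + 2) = 2*s^5 + 4*s^4 + 2*s^3 + 10*s^2 - 3*s - 8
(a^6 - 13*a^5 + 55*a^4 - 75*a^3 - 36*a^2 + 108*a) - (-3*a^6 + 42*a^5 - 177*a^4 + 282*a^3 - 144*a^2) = 4*a^6 - 55*a^5 + 232*a^4 - 357*a^3 + 108*a^2 + 108*a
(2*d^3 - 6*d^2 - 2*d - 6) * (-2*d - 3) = -4*d^4 + 6*d^3 + 22*d^2 + 18*d + 18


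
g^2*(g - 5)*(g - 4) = g^4 - 9*g^3 + 20*g^2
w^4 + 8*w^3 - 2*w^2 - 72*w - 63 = (w - 3)*(w + 1)*(w + 3)*(w + 7)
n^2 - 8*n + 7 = (n - 7)*(n - 1)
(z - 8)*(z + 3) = z^2 - 5*z - 24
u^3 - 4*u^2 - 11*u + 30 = (u - 5)*(u - 2)*(u + 3)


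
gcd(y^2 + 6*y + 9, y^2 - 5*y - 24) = y + 3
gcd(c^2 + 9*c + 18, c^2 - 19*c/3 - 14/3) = 1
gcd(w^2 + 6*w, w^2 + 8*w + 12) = w + 6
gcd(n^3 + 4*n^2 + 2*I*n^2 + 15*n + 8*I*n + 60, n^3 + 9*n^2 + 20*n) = n + 4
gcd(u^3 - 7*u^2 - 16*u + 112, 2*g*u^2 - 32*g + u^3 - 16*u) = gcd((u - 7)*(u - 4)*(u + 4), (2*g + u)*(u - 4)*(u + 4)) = u^2 - 16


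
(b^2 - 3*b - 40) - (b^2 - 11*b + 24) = 8*b - 64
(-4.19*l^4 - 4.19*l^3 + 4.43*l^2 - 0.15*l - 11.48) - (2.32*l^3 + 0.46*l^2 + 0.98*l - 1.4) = -4.19*l^4 - 6.51*l^3 + 3.97*l^2 - 1.13*l - 10.08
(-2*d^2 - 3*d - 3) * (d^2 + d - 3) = -2*d^4 - 5*d^3 + 6*d + 9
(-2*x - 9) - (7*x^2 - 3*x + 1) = -7*x^2 + x - 10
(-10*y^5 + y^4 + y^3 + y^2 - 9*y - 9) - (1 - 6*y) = -10*y^5 + y^4 + y^3 + y^2 - 3*y - 10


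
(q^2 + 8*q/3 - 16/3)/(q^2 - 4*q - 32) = (q - 4/3)/(q - 8)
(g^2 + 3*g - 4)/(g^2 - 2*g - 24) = (g - 1)/(g - 6)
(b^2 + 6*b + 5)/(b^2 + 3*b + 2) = (b + 5)/(b + 2)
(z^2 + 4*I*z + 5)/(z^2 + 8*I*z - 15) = (z - I)/(z + 3*I)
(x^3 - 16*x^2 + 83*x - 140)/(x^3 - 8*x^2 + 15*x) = (x^2 - 11*x + 28)/(x*(x - 3))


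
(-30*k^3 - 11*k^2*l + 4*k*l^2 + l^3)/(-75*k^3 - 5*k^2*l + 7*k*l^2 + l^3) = (2*k + l)/(5*k + l)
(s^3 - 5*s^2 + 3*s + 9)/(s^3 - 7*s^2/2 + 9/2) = 2*(s - 3)/(2*s - 3)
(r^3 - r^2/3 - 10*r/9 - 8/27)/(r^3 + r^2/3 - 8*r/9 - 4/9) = (9*r^2 - 9*r - 4)/(3*(3*r^2 - r - 2))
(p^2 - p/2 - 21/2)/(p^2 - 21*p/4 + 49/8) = 4*(p + 3)/(4*p - 7)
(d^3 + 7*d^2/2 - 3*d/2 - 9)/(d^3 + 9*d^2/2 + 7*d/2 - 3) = (2*d - 3)/(2*d - 1)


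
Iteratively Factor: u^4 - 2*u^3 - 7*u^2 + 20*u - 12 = (u - 2)*(u^3 - 7*u + 6) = (u - 2)*(u + 3)*(u^2 - 3*u + 2) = (u - 2)^2*(u + 3)*(u - 1)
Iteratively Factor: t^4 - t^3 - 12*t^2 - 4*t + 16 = (t + 2)*(t^3 - 3*t^2 - 6*t + 8) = (t - 1)*(t + 2)*(t^2 - 2*t - 8) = (t - 4)*(t - 1)*(t + 2)*(t + 2)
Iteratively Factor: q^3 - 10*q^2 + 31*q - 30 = (q - 3)*(q^2 - 7*q + 10) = (q - 5)*(q - 3)*(q - 2)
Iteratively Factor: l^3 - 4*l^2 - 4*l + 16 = (l - 4)*(l^2 - 4) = (l - 4)*(l - 2)*(l + 2)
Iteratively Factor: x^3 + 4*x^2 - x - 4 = (x - 1)*(x^2 + 5*x + 4) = (x - 1)*(x + 1)*(x + 4)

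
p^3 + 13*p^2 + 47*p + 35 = (p + 1)*(p + 5)*(p + 7)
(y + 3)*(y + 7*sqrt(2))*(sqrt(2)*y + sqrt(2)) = sqrt(2)*y^3 + 4*sqrt(2)*y^2 + 14*y^2 + 3*sqrt(2)*y + 56*y + 42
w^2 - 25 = (w - 5)*(w + 5)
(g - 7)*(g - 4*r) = g^2 - 4*g*r - 7*g + 28*r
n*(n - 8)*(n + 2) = n^3 - 6*n^2 - 16*n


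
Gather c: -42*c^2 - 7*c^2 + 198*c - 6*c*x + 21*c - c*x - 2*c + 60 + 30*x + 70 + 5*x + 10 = -49*c^2 + c*(217 - 7*x) + 35*x + 140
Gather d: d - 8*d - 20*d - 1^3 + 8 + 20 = 27 - 27*d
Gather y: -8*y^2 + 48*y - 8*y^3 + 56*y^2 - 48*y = -8*y^3 + 48*y^2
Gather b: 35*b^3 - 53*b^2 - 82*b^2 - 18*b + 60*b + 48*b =35*b^3 - 135*b^2 + 90*b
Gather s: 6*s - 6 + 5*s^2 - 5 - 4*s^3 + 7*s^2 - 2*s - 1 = -4*s^3 + 12*s^2 + 4*s - 12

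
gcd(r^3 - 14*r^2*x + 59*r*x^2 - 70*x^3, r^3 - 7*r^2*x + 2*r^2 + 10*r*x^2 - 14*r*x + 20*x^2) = r^2 - 7*r*x + 10*x^2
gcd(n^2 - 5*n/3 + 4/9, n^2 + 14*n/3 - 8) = n - 4/3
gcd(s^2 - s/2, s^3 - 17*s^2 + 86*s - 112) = 1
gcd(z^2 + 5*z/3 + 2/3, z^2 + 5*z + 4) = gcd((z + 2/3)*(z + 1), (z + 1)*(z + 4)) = z + 1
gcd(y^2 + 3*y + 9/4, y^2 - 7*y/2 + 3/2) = 1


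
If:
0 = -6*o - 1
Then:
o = -1/6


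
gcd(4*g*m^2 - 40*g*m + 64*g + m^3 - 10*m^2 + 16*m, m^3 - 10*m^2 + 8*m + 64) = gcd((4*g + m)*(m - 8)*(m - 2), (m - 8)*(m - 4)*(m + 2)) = m - 8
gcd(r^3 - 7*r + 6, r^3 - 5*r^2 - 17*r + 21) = r^2 + 2*r - 3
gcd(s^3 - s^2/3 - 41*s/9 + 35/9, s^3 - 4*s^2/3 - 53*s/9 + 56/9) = s^2 + 4*s/3 - 7/3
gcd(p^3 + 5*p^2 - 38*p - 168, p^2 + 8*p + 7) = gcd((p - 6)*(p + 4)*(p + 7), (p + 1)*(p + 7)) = p + 7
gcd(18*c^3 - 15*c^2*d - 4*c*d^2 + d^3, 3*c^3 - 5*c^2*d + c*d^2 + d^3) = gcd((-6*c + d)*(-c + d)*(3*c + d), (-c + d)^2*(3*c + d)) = 3*c^2 - 2*c*d - d^2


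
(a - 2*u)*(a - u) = a^2 - 3*a*u + 2*u^2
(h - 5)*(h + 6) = h^2 + h - 30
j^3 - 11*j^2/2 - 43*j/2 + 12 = (j - 8)*(j - 1/2)*(j + 3)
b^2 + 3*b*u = b*(b + 3*u)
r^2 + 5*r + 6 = (r + 2)*(r + 3)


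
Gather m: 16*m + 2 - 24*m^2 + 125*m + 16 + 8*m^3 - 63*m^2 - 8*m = 8*m^3 - 87*m^2 + 133*m + 18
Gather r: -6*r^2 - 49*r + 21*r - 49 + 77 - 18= -6*r^2 - 28*r + 10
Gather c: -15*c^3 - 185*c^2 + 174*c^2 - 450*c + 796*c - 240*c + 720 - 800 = -15*c^3 - 11*c^2 + 106*c - 80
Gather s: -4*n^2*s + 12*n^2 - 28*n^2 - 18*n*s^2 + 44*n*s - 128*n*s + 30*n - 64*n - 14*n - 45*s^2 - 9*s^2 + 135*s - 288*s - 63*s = -16*n^2 - 48*n + s^2*(-18*n - 54) + s*(-4*n^2 - 84*n - 216)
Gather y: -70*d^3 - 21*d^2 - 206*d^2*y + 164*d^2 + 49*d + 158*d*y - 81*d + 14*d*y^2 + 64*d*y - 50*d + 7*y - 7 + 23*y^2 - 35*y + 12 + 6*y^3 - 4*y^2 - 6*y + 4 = -70*d^3 + 143*d^2 - 82*d + 6*y^3 + y^2*(14*d + 19) + y*(-206*d^2 + 222*d - 34) + 9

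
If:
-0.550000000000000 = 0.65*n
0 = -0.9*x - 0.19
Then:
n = -0.85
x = -0.21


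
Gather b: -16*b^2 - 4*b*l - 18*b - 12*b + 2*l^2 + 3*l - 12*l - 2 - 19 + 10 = -16*b^2 + b*(-4*l - 30) + 2*l^2 - 9*l - 11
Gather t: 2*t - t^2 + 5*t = -t^2 + 7*t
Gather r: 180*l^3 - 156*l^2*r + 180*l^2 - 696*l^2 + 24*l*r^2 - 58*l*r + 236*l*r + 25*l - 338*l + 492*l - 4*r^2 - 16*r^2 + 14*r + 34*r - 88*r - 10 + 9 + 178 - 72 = 180*l^3 - 516*l^2 + 179*l + r^2*(24*l - 20) + r*(-156*l^2 + 178*l - 40) + 105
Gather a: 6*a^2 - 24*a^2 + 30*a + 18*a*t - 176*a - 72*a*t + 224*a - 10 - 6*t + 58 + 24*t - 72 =-18*a^2 + a*(78 - 54*t) + 18*t - 24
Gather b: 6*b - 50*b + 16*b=-28*b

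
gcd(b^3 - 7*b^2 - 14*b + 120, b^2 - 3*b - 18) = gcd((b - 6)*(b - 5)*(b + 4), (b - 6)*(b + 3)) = b - 6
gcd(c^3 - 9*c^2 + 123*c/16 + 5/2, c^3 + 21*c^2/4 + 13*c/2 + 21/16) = c + 1/4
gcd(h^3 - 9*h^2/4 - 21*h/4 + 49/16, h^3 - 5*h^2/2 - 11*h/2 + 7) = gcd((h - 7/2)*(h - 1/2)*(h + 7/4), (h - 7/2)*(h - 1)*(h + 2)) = h - 7/2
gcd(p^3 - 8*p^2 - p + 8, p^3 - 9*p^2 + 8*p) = p^2 - 9*p + 8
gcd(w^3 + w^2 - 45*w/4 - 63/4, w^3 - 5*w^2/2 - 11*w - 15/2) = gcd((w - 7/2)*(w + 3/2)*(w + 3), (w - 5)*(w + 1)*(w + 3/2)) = w + 3/2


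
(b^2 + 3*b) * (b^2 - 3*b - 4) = b^4 - 13*b^2 - 12*b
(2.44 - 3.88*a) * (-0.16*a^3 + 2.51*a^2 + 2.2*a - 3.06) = 0.6208*a^4 - 10.1292*a^3 - 2.4116*a^2 + 17.2408*a - 7.4664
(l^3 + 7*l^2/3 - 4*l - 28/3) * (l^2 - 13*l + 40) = l^5 - 32*l^4/3 + 17*l^3/3 + 136*l^2 - 116*l/3 - 1120/3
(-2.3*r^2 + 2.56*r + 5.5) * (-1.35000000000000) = 3.105*r^2 - 3.456*r - 7.425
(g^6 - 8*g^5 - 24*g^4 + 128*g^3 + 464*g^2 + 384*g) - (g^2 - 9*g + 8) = g^6 - 8*g^5 - 24*g^4 + 128*g^3 + 463*g^2 + 393*g - 8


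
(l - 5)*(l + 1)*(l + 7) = l^3 + 3*l^2 - 33*l - 35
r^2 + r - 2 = (r - 1)*(r + 2)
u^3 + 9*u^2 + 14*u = u*(u + 2)*(u + 7)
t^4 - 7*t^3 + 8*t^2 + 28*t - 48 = (t - 4)*(t - 3)*(t - 2)*(t + 2)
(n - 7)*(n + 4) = n^2 - 3*n - 28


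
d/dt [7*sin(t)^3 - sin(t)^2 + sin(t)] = (21*sin(t)^2 - 2*sin(t) + 1)*cos(t)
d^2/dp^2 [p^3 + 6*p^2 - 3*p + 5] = 6*p + 12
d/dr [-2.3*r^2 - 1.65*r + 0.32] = -4.6*r - 1.65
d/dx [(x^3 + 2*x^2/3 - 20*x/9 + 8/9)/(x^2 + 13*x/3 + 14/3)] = (9*x^2 + 42*x - 32)/(9*x^2 + 42*x + 49)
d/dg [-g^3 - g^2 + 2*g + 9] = -3*g^2 - 2*g + 2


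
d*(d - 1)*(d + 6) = d^3 + 5*d^2 - 6*d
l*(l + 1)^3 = l^4 + 3*l^3 + 3*l^2 + l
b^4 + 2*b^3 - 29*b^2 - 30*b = b*(b - 5)*(b + 1)*(b + 6)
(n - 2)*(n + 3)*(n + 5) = n^3 + 6*n^2 - n - 30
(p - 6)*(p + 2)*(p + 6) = p^3 + 2*p^2 - 36*p - 72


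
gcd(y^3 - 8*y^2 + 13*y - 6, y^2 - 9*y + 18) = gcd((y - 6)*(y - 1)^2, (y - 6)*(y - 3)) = y - 6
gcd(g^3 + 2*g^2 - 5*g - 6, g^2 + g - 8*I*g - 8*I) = g + 1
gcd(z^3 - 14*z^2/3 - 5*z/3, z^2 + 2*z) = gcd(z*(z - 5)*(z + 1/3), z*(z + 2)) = z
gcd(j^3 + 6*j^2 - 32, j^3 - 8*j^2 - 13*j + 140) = j + 4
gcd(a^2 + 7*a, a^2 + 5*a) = a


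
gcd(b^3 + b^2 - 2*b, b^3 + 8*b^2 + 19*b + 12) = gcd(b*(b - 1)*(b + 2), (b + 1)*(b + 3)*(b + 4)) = 1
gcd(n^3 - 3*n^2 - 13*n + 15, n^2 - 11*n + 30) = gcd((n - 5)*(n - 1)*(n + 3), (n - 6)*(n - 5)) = n - 5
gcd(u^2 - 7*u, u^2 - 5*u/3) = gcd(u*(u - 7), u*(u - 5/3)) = u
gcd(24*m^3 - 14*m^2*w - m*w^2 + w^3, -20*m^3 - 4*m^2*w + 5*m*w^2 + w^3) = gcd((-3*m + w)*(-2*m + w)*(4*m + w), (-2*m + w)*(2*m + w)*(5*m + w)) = -2*m + w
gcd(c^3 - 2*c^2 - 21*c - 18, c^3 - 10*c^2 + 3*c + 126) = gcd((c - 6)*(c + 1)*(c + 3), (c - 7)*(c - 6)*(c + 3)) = c^2 - 3*c - 18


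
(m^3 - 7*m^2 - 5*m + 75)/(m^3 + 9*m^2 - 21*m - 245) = (m^2 - 2*m - 15)/(m^2 + 14*m + 49)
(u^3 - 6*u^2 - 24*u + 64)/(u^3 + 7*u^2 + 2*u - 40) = (u - 8)/(u + 5)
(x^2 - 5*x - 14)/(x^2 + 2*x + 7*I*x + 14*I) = (x - 7)/(x + 7*I)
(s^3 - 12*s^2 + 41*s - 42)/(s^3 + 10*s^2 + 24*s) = (s^3 - 12*s^2 + 41*s - 42)/(s*(s^2 + 10*s + 24))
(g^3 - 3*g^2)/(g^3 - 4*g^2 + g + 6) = g^2/(g^2 - g - 2)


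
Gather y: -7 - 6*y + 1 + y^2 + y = y^2 - 5*y - 6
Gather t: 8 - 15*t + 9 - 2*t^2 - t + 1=-2*t^2 - 16*t + 18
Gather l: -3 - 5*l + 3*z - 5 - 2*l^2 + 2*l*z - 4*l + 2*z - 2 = -2*l^2 + l*(2*z - 9) + 5*z - 10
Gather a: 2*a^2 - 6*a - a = 2*a^2 - 7*a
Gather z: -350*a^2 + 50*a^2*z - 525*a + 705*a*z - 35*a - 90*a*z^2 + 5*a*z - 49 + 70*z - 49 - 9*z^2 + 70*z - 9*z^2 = -350*a^2 - 560*a + z^2*(-90*a - 18) + z*(50*a^2 + 710*a + 140) - 98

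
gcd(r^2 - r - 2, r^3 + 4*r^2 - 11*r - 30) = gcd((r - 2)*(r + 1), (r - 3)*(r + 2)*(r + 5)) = 1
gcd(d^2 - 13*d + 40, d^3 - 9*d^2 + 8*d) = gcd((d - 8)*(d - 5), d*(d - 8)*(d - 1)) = d - 8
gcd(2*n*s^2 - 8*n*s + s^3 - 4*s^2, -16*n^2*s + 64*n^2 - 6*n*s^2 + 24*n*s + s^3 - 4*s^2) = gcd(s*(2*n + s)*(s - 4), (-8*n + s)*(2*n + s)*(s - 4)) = 2*n*s - 8*n + s^2 - 4*s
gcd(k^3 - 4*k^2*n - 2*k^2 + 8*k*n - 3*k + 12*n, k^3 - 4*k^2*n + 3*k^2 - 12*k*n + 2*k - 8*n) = k^2 - 4*k*n + k - 4*n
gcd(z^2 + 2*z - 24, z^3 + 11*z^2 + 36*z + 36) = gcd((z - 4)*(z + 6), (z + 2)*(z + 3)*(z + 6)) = z + 6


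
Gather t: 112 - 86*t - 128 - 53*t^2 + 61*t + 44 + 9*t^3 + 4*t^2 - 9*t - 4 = 9*t^3 - 49*t^2 - 34*t + 24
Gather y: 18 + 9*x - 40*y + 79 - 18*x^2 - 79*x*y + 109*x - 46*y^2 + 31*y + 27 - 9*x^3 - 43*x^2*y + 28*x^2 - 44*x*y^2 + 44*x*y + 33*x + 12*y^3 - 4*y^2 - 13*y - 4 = -9*x^3 + 10*x^2 + 151*x + 12*y^3 + y^2*(-44*x - 50) + y*(-43*x^2 - 35*x - 22) + 120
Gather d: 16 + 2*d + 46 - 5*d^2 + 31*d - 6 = -5*d^2 + 33*d + 56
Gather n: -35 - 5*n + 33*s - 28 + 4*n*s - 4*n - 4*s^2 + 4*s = n*(4*s - 9) - 4*s^2 + 37*s - 63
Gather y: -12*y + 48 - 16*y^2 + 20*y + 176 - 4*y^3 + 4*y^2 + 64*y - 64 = -4*y^3 - 12*y^2 + 72*y + 160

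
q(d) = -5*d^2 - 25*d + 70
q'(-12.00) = 95.00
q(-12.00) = -350.00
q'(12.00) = -145.00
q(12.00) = -950.00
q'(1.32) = -38.20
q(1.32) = 28.29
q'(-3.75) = 12.50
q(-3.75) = 93.44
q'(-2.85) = 3.50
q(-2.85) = 100.64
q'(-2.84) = 3.40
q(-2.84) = 100.67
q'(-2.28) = -2.20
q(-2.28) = 101.01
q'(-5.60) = 31.00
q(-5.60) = 53.20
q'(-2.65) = 1.50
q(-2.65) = 101.14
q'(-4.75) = 22.50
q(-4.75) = 75.94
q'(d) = -10*d - 25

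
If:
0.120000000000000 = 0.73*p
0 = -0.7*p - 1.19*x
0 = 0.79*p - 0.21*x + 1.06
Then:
No Solution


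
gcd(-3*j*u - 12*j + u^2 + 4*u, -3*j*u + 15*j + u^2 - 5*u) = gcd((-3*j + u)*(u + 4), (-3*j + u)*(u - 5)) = -3*j + u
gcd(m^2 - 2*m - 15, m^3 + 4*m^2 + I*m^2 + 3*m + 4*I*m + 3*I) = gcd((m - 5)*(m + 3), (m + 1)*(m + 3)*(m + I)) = m + 3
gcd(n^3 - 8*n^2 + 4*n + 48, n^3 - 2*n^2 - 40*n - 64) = n + 2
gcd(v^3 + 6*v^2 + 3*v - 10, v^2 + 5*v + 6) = v + 2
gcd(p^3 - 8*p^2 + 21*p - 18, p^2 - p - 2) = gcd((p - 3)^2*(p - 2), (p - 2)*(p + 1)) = p - 2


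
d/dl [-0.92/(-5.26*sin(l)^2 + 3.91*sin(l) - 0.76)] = (3.5972 - 9.6784*sin(l))*cos(l)/(5.26*sin(l)^2 - 3.91*sin(l) + 0.76)^2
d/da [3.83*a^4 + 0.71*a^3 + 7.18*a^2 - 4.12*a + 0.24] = 15.32*a^3 + 2.13*a^2 + 14.36*a - 4.12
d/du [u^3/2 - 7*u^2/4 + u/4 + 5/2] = 3*u^2/2 - 7*u/2 + 1/4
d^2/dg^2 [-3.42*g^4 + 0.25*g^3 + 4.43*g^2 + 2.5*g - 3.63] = -41.04*g^2 + 1.5*g + 8.86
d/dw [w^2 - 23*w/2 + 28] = 2*w - 23/2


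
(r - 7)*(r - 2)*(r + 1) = r^3 - 8*r^2 + 5*r + 14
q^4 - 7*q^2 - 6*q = q*(q - 3)*(q + 1)*(q + 2)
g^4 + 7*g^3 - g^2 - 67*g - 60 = (g - 3)*(g + 1)*(g + 4)*(g + 5)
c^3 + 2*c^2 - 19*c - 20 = (c - 4)*(c + 1)*(c + 5)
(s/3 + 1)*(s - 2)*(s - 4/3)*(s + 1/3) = s^4/3 - 67*s^2/27 + 50*s/27 + 8/9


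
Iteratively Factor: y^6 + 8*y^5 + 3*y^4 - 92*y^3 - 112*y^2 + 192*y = (y + 4)*(y^5 + 4*y^4 - 13*y^3 - 40*y^2 + 48*y) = (y + 4)^2*(y^4 - 13*y^2 + 12*y) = (y - 1)*(y + 4)^2*(y^3 + y^2 - 12*y) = (y - 1)*(y + 4)^3*(y^2 - 3*y) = (y - 3)*(y - 1)*(y + 4)^3*(y)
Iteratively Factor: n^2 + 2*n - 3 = (n - 1)*(n + 3)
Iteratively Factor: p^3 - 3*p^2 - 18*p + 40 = (p + 4)*(p^2 - 7*p + 10) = (p - 5)*(p + 4)*(p - 2)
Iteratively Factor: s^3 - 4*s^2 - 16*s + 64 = (s + 4)*(s^2 - 8*s + 16) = (s - 4)*(s + 4)*(s - 4)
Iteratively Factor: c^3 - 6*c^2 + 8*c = (c - 4)*(c^2 - 2*c) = c*(c - 4)*(c - 2)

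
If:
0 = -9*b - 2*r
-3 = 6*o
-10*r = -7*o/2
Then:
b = 7/180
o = -1/2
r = -7/40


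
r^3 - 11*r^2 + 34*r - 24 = (r - 6)*(r - 4)*(r - 1)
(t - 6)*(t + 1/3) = t^2 - 17*t/3 - 2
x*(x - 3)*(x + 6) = x^3 + 3*x^2 - 18*x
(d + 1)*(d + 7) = d^2 + 8*d + 7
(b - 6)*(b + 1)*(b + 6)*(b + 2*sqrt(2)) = b^4 + b^3 + 2*sqrt(2)*b^3 - 36*b^2 + 2*sqrt(2)*b^2 - 72*sqrt(2)*b - 36*b - 72*sqrt(2)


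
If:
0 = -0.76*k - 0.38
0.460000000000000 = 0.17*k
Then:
No Solution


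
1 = 1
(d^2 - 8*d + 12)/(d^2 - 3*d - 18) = (d - 2)/(d + 3)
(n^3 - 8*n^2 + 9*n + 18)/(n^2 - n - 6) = (n^2 - 5*n - 6)/(n + 2)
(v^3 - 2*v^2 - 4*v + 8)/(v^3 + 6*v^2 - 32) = (v^2 - 4)/(v^2 + 8*v + 16)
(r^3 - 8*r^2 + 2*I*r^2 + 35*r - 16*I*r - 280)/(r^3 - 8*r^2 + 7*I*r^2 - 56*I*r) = (r - 5*I)/r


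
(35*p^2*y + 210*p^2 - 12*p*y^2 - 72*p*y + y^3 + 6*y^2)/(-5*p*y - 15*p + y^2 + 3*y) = (-7*p*y - 42*p + y^2 + 6*y)/(y + 3)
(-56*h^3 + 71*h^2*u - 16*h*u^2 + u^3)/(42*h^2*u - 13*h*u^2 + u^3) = (8*h^2 - 9*h*u + u^2)/(u*(-6*h + u))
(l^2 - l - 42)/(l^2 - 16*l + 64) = (l^2 - l - 42)/(l^2 - 16*l + 64)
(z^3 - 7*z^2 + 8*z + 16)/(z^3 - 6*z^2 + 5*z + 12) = (z - 4)/(z - 3)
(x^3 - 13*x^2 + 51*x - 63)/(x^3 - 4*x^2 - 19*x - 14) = (x^2 - 6*x + 9)/(x^2 + 3*x + 2)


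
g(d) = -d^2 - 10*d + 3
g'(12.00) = -34.00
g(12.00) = -261.00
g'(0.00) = -10.00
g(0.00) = 3.00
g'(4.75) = -19.50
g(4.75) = -67.06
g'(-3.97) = -2.06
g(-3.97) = 26.94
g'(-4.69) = -0.62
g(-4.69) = 27.90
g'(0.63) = -11.26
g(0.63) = -3.70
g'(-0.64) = -8.72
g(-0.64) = 8.99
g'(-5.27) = 0.54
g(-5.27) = 27.93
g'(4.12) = -18.24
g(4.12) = -55.17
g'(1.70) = -13.40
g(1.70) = -16.89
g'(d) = -2*d - 10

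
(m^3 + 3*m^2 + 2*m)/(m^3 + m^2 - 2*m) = (m + 1)/(m - 1)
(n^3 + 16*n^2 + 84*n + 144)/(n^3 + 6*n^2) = 1 + 10/n + 24/n^2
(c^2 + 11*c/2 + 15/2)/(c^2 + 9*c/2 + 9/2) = (2*c + 5)/(2*c + 3)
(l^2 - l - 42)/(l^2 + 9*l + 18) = (l - 7)/(l + 3)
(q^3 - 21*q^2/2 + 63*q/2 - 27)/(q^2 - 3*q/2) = q - 9 + 18/q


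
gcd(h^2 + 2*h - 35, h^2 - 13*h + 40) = h - 5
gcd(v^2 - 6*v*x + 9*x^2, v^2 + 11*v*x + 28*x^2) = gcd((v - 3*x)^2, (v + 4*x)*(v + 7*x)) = 1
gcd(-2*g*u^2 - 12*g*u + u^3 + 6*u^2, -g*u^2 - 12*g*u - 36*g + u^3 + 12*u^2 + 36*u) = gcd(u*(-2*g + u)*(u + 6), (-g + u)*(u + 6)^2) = u + 6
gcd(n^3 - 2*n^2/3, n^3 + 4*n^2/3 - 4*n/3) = n^2 - 2*n/3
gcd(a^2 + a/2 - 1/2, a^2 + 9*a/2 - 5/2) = a - 1/2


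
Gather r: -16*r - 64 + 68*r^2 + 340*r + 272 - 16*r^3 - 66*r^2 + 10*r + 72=-16*r^3 + 2*r^2 + 334*r + 280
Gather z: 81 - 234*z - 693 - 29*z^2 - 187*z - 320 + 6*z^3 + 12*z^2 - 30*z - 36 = 6*z^3 - 17*z^2 - 451*z - 968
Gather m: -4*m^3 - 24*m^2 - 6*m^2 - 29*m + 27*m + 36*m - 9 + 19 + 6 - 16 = -4*m^3 - 30*m^2 + 34*m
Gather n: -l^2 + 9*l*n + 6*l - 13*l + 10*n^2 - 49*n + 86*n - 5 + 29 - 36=-l^2 - 7*l + 10*n^2 + n*(9*l + 37) - 12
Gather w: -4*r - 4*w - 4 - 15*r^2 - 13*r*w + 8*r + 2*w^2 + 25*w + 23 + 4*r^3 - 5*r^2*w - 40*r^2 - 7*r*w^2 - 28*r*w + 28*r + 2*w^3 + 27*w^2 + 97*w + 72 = 4*r^3 - 55*r^2 + 32*r + 2*w^3 + w^2*(29 - 7*r) + w*(-5*r^2 - 41*r + 118) + 91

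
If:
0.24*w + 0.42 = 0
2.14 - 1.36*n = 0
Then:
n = 1.57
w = -1.75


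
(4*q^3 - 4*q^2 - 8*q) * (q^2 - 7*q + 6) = 4*q^5 - 32*q^4 + 44*q^3 + 32*q^2 - 48*q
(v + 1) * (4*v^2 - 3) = 4*v^3 + 4*v^2 - 3*v - 3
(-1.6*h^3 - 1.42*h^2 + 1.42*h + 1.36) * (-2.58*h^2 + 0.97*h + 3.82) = 4.128*h^5 + 2.1116*h^4 - 11.153*h^3 - 7.5558*h^2 + 6.7436*h + 5.1952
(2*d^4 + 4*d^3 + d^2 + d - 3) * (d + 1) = 2*d^5 + 6*d^4 + 5*d^3 + 2*d^2 - 2*d - 3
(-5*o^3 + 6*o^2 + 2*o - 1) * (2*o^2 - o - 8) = -10*o^5 + 17*o^4 + 38*o^3 - 52*o^2 - 15*o + 8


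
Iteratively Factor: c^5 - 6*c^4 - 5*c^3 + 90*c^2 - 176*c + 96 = (c - 3)*(c^4 - 3*c^3 - 14*c^2 + 48*c - 32) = (c - 4)*(c - 3)*(c^3 + c^2 - 10*c + 8) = (c - 4)*(c - 3)*(c + 4)*(c^2 - 3*c + 2) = (c - 4)*(c - 3)*(c - 1)*(c + 4)*(c - 2)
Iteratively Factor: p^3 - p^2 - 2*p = (p)*(p^2 - p - 2) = p*(p - 2)*(p + 1)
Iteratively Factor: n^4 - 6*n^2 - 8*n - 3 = (n + 1)*(n^3 - n^2 - 5*n - 3) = (n - 3)*(n + 1)*(n^2 + 2*n + 1) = (n - 3)*(n + 1)^2*(n + 1)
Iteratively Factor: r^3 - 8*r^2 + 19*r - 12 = (r - 4)*(r^2 - 4*r + 3) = (r - 4)*(r - 1)*(r - 3)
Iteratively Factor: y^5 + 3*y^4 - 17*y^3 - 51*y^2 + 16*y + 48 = (y + 4)*(y^4 - y^3 - 13*y^2 + y + 12) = (y + 3)*(y + 4)*(y^3 - 4*y^2 - y + 4) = (y - 4)*(y + 3)*(y + 4)*(y^2 - 1) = (y - 4)*(y + 1)*(y + 3)*(y + 4)*(y - 1)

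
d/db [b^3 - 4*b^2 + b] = 3*b^2 - 8*b + 1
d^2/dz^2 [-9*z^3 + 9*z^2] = 18 - 54*z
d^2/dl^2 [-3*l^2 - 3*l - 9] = -6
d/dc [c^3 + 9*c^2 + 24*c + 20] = 3*c^2 + 18*c + 24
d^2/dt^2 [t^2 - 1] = 2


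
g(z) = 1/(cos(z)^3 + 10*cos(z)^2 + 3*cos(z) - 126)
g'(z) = (3*sin(z)*cos(z)^2 + 20*sin(z)*cos(z) + 3*sin(z))/(cos(z)^3 + 10*cos(z)^2 + 3*cos(z) - 126)^2 = (3*cos(z)^2 + 20*cos(z) + 3)*sin(z)/(cos(z)^3 + 10*cos(z)^2 + 3*cos(z) - 126)^2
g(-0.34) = -0.01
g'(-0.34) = -0.00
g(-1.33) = -0.01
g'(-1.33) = -0.00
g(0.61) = -0.01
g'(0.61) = 0.00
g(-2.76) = -0.01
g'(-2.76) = 0.00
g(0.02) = -0.01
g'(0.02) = 0.00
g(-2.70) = -0.01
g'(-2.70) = 0.00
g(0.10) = -0.01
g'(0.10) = 0.00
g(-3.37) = -0.01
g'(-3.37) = -0.00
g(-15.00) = -0.00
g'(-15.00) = 0.00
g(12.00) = -0.00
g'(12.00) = 0.00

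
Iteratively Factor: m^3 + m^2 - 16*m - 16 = (m - 4)*(m^2 + 5*m + 4) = (m - 4)*(m + 4)*(m + 1)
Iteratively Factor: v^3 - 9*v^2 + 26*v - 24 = (v - 4)*(v^2 - 5*v + 6) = (v - 4)*(v - 2)*(v - 3)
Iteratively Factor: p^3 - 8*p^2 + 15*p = (p)*(p^2 - 8*p + 15) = p*(p - 5)*(p - 3)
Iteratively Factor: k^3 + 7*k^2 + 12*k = (k + 4)*(k^2 + 3*k) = (k + 3)*(k + 4)*(k)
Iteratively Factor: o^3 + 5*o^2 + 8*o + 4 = (o + 2)*(o^2 + 3*o + 2) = (o + 1)*(o + 2)*(o + 2)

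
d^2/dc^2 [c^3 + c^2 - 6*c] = 6*c + 2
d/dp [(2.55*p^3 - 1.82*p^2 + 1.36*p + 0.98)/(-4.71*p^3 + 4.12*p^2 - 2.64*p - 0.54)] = (1.9338*p^4 - 0.652799999999999*p^3 + 8.918*p^2 - 6.1096*p + 1.8528)/(22.1841*p^6 - 38.8104*p^5 + 41.8432*p^4 - 16.6668*p^3 + 2.52*p^2 + 2.8512*p + 0.2916)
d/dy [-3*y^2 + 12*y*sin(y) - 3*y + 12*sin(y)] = 12*y*cos(y) - 6*y + 12*sqrt(2)*sin(y + pi/4) - 3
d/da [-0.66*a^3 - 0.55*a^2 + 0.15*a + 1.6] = -1.98*a^2 - 1.1*a + 0.15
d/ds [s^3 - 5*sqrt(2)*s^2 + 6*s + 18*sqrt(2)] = 3*s^2 - 10*sqrt(2)*s + 6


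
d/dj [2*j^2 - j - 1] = 4*j - 1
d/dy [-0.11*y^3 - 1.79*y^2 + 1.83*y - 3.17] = -0.33*y^2 - 3.58*y + 1.83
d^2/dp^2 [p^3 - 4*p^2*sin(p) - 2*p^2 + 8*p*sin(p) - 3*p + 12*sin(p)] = 4*p^2*sin(p) - 8*p*sin(p) - 16*p*cos(p) + 6*p - 20*sin(p) + 16*cos(p) - 4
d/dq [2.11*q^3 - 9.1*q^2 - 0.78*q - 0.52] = 6.33*q^2 - 18.2*q - 0.78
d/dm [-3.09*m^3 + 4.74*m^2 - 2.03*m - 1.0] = -9.27*m^2 + 9.48*m - 2.03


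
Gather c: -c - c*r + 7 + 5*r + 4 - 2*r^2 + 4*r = c*(-r - 1) - 2*r^2 + 9*r + 11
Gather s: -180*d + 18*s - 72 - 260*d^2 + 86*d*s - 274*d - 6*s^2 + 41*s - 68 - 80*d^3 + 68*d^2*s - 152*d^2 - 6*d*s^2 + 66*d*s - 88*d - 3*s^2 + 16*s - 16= -80*d^3 - 412*d^2 - 542*d + s^2*(-6*d - 9) + s*(68*d^2 + 152*d + 75) - 156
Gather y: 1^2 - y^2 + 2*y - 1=-y^2 + 2*y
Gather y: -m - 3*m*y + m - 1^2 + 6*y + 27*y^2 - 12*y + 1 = 27*y^2 + y*(-3*m - 6)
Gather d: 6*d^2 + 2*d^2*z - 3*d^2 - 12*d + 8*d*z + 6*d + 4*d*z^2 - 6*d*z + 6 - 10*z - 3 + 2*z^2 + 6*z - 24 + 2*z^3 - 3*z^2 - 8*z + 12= d^2*(2*z + 3) + d*(4*z^2 + 2*z - 6) + 2*z^3 - z^2 - 12*z - 9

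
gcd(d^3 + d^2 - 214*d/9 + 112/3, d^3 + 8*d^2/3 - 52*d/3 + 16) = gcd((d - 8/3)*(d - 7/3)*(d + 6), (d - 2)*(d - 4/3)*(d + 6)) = d + 6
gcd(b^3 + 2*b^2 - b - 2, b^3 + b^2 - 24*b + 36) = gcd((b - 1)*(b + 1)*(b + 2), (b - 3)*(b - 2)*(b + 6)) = 1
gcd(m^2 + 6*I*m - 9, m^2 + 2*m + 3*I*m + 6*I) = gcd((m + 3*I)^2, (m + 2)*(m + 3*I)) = m + 3*I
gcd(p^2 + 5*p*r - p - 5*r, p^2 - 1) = p - 1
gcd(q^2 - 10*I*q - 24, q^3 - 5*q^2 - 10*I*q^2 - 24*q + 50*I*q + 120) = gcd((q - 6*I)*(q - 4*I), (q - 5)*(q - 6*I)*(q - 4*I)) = q^2 - 10*I*q - 24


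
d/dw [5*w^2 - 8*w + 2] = 10*w - 8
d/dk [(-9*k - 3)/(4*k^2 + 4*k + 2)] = 3*(6*k^2 + 4*k - 1)/(2*(4*k^4 + 8*k^3 + 8*k^2 + 4*k + 1))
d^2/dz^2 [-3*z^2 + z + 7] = -6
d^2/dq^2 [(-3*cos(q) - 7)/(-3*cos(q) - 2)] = 15*(3*sin(q)^2 + 2*cos(q) + 3)/(3*cos(q) + 2)^3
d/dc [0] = 0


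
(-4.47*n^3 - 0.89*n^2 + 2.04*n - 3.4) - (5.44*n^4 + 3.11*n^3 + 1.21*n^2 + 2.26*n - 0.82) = -5.44*n^4 - 7.58*n^3 - 2.1*n^2 - 0.22*n - 2.58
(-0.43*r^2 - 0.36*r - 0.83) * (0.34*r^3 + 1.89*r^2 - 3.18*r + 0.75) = -0.1462*r^5 - 0.9351*r^4 + 0.4048*r^3 - 0.7464*r^2 + 2.3694*r - 0.6225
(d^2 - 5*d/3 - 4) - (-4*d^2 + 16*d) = 5*d^2 - 53*d/3 - 4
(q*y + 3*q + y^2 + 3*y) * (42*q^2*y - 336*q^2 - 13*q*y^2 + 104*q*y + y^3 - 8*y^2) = 42*q^3*y^2 - 210*q^3*y - 1008*q^3 + 29*q^2*y^3 - 145*q^2*y^2 - 696*q^2*y - 12*q*y^4 + 60*q*y^3 + 288*q*y^2 + y^5 - 5*y^4 - 24*y^3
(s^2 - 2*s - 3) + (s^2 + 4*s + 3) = 2*s^2 + 2*s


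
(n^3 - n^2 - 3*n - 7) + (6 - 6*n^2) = n^3 - 7*n^2 - 3*n - 1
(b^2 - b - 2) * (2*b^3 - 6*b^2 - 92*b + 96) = 2*b^5 - 8*b^4 - 90*b^3 + 200*b^2 + 88*b - 192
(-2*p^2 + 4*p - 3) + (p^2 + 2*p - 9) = -p^2 + 6*p - 12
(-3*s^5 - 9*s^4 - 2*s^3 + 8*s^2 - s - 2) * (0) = 0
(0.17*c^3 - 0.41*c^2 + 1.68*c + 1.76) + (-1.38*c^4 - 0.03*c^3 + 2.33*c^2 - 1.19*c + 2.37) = -1.38*c^4 + 0.14*c^3 + 1.92*c^2 + 0.49*c + 4.13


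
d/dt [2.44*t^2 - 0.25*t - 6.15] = 4.88*t - 0.25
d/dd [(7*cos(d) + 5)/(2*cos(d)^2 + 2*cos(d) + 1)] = (14*cos(d)^2 + 20*cos(d) + 3)*sin(d)/(2*cos(d) + cos(2*d) + 2)^2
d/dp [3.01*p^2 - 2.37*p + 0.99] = 6.02*p - 2.37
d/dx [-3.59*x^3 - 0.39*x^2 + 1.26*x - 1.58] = -10.77*x^2 - 0.78*x + 1.26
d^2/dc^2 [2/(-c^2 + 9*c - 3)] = 4*(c^2 - 9*c - (2*c - 9)^2 + 3)/(c^2 - 9*c + 3)^3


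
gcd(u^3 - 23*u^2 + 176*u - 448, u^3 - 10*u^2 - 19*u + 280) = u^2 - 15*u + 56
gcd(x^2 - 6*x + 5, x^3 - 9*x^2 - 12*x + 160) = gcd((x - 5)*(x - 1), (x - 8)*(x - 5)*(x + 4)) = x - 5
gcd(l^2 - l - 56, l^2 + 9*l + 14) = l + 7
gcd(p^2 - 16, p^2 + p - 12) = p + 4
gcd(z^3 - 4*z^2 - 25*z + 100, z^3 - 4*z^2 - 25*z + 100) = z^3 - 4*z^2 - 25*z + 100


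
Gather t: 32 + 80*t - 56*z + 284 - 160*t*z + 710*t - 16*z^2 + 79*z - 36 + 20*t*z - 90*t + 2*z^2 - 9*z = t*(700 - 140*z) - 14*z^2 + 14*z + 280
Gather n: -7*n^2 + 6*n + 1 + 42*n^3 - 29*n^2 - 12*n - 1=42*n^3 - 36*n^2 - 6*n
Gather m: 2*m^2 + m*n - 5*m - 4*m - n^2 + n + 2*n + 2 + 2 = 2*m^2 + m*(n - 9) - n^2 + 3*n + 4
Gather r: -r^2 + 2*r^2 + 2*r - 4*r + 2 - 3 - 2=r^2 - 2*r - 3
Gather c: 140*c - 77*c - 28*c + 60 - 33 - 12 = 35*c + 15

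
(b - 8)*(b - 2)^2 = b^3 - 12*b^2 + 36*b - 32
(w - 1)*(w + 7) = w^2 + 6*w - 7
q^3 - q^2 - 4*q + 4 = (q - 2)*(q - 1)*(q + 2)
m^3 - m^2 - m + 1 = (m - 1)^2*(m + 1)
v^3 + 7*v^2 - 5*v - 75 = (v - 3)*(v + 5)^2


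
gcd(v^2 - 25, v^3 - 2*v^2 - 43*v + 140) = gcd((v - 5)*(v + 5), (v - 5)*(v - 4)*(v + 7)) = v - 5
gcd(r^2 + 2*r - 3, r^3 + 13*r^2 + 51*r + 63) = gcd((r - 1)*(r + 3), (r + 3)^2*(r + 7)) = r + 3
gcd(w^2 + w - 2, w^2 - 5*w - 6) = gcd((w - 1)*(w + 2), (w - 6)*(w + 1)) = 1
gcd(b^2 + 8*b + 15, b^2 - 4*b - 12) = 1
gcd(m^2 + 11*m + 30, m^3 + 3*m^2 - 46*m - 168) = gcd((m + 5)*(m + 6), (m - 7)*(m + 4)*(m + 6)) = m + 6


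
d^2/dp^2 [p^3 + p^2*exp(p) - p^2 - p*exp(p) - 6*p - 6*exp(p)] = p^2*exp(p) + 3*p*exp(p) + 6*p - 6*exp(p) - 2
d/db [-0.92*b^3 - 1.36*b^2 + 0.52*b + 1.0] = -2.76*b^2 - 2.72*b + 0.52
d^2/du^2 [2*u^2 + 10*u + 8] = 4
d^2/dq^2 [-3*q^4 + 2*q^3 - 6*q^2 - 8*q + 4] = -36*q^2 + 12*q - 12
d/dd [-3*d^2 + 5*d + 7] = 5 - 6*d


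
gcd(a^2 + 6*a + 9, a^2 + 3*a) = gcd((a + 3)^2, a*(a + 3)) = a + 3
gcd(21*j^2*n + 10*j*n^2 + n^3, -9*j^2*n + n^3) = 3*j*n + n^2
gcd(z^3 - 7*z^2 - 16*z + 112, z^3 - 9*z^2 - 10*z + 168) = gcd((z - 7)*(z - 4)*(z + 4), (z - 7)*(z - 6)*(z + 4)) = z^2 - 3*z - 28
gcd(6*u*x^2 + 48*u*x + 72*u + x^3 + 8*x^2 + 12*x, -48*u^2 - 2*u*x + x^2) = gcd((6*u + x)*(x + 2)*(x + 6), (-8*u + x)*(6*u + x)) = 6*u + x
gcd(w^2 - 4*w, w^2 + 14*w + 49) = 1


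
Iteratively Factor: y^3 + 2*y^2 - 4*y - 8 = (y + 2)*(y^2 - 4) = (y + 2)^2*(y - 2)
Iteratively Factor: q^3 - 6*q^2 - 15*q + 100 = (q + 4)*(q^2 - 10*q + 25) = (q - 5)*(q + 4)*(q - 5)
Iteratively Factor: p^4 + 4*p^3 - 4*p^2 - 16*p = (p)*(p^3 + 4*p^2 - 4*p - 16) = p*(p + 2)*(p^2 + 2*p - 8) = p*(p + 2)*(p + 4)*(p - 2)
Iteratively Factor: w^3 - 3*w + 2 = (w - 1)*(w^2 + w - 2) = (w - 1)*(w + 2)*(w - 1)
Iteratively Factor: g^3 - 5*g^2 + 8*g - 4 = (g - 2)*(g^2 - 3*g + 2) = (g - 2)*(g - 1)*(g - 2)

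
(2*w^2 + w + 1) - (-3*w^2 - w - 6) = 5*w^2 + 2*w + 7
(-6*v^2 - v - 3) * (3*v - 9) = -18*v^3 + 51*v^2 + 27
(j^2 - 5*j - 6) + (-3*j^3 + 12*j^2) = -3*j^3 + 13*j^2 - 5*j - 6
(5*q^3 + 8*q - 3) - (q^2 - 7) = 5*q^3 - q^2 + 8*q + 4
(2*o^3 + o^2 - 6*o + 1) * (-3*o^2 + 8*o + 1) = -6*o^5 + 13*o^4 + 28*o^3 - 50*o^2 + 2*o + 1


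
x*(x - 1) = x^2 - x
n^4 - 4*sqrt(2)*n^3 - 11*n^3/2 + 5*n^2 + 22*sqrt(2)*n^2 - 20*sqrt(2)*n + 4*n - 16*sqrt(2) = (n - 4)*(n - 2)*(n + 1/2)*(n - 4*sqrt(2))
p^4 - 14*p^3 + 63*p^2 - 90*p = p*(p - 6)*(p - 5)*(p - 3)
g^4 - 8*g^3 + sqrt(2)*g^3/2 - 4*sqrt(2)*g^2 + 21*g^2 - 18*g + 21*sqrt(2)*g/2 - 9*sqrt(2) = (g - 3)^2*(g - 2)*(g + sqrt(2)/2)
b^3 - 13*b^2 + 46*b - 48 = (b - 8)*(b - 3)*(b - 2)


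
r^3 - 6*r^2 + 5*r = r*(r - 5)*(r - 1)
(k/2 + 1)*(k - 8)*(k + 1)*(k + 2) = k^4/2 - 3*k^3/2 - 16*k^2 - 30*k - 16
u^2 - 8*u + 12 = (u - 6)*(u - 2)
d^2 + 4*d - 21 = (d - 3)*(d + 7)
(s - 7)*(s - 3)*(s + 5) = s^3 - 5*s^2 - 29*s + 105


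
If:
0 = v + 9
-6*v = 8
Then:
No Solution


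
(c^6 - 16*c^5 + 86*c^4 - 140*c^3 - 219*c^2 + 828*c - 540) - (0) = c^6 - 16*c^5 + 86*c^4 - 140*c^3 - 219*c^2 + 828*c - 540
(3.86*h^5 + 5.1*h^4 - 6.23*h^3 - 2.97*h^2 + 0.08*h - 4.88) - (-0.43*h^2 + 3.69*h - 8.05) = 3.86*h^5 + 5.1*h^4 - 6.23*h^3 - 2.54*h^2 - 3.61*h + 3.17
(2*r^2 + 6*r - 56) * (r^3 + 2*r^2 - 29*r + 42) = 2*r^5 + 10*r^4 - 102*r^3 - 202*r^2 + 1876*r - 2352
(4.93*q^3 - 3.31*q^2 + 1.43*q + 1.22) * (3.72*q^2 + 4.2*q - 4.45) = 18.3396*q^5 + 8.3928*q^4 - 30.5209*q^3 + 25.2739*q^2 - 1.2395*q - 5.429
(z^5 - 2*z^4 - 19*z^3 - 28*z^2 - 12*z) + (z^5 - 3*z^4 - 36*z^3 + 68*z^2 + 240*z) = 2*z^5 - 5*z^4 - 55*z^3 + 40*z^2 + 228*z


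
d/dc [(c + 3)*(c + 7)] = 2*c + 10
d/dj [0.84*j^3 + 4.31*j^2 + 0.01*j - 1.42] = 2.52*j^2 + 8.62*j + 0.01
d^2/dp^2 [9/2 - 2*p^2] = -4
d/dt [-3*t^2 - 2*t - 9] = -6*t - 2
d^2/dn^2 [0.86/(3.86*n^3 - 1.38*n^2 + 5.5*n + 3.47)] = ((2.3736 - 19.9176*n)*(3.86*n^3 - 1.38*n^2 + 5.5*n + 3.47) + 0.86*(11.58*n^2 - 2.76*n + 5.5)*(23.16*n^2 - 5.52*n + 11.0))/(3.86*n^3 - 1.38*n^2 + 5.5*n + 3.47)^3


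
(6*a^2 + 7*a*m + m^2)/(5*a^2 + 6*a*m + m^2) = (6*a + m)/(5*a + m)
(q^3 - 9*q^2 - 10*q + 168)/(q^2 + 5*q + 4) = (q^2 - 13*q + 42)/(q + 1)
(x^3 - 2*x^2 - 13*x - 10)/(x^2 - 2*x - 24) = (-x^3 + 2*x^2 + 13*x + 10)/(-x^2 + 2*x + 24)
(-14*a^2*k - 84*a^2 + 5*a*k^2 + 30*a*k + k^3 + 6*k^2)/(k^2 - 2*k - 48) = (-14*a^2 + 5*a*k + k^2)/(k - 8)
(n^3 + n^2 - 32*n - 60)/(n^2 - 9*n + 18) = (n^2 + 7*n + 10)/(n - 3)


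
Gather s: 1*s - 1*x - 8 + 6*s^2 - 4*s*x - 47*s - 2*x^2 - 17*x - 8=6*s^2 + s*(-4*x - 46) - 2*x^2 - 18*x - 16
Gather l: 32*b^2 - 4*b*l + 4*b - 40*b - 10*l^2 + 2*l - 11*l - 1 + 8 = 32*b^2 - 36*b - 10*l^2 + l*(-4*b - 9) + 7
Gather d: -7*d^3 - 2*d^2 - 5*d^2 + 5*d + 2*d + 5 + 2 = -7*d^3 - 7*d^2 + 7*d + 7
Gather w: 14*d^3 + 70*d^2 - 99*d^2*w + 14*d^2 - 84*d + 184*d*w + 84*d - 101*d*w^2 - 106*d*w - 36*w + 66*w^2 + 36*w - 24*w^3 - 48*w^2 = 14*d^3 + 84*d^2 - 24*w^3 + w^2*(18 - 101*d) + w*(-99*d^2 + 78*d)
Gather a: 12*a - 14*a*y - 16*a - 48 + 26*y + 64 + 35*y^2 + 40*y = a*(-14*y - 4) + 35*y^2 + 66*y + 16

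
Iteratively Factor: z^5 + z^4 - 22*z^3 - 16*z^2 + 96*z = (z - 4)*(z^4 + 5*z^3 - 2*z^2 - 24*z) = z*(z - 4)*(z^3 + 5*z^2 - 2*z - 24) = z*(z - 4)*(z + 4)*(z^2 + z - 6) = z*(z - 4)*(z - 2)*(z + 4)*(z + 3)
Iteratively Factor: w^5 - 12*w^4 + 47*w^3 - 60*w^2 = (w)*(w^4 - 12*w^3 + 47*w^2 - 60*w) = w*(w - 4)*(w^3 - 8*w^2 + 15*w) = w^2*(w - 4)*(w^2 - 8*w + 15) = w^2*(w - 4)*(w - 3)*(w - 5)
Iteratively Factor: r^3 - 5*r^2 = (r)*(r^2 - 5*r) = r*(r - 5)*(r)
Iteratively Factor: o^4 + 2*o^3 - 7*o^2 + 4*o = (o - 1)*(o^3 + 3*o^2 - 4*o) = o*(o - 1)*(o^2 + 3*o - 4) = o*(o - 1)*(o + 4)*(o - 1)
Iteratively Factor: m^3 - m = (m + 1)*(m^2 - m) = (m - 1)*(m + 1)*(m)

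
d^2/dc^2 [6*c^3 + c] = 36*c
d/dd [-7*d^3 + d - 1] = 1 - 21*d^2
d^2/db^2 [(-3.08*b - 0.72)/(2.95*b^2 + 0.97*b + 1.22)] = (-(3.08*b + 0.72)*(5.9*b + 0.97)*(11.8*b + 1.94) + (54.516*b + 10.2232)*(2.95*b^2 + 0.97*b + 1.22))/(2.95*b^2 + 0.97*b + 1.22)^3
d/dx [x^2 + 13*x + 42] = 2*x + 13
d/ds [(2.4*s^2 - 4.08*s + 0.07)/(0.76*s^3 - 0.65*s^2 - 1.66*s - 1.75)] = (-1.824*s^4 + 6.2016*s^3 - 6.7956*s^2 - 8.309*s + 7.2562)/(0.5776*s^6 - 0.988*s^5 - 2.1007*s^4 - 0.502*s^3 + 5.0306*s^2 + 5.81*s + 3.0625)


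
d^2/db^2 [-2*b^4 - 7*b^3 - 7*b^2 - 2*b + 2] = -24*b^2 - 42*b - 14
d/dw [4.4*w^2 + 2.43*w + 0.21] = 8.8*w + 2.43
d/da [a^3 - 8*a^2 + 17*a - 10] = 3*a^2 - 16*a + 17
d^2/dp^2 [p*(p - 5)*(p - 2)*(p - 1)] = 12*p^2 - 48*p + 34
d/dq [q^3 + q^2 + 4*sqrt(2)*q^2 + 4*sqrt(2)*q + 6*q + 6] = 3*q^2 + 2*q + 8*sqrt(2)*q + 4*sqrt(2) + 6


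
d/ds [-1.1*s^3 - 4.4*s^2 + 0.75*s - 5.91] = -3.3*s^2 - 8.8*s + 0.75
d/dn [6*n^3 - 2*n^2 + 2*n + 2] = 18*n^2 - 4*n + 2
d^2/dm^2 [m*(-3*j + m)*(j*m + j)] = 2*j*(-3*j + 3*m + 1)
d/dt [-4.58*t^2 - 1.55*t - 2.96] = -9.16*t - 1.55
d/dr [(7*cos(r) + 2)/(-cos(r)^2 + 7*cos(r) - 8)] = (-7*cos(r)^2 - 4*cos(r) + 70)*sin(r)/(sin(r)^2 + 7*cos(r) - 9)^2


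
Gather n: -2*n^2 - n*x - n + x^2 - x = -2*n^2 + n*(-x - 1) + x^2 - x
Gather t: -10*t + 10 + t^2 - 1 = t^2 - 10*t + 9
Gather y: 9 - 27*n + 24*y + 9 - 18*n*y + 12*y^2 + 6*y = -27*n + 12*y^2 + y*(30 - 18*n) + 18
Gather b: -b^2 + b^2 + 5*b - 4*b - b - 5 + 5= 0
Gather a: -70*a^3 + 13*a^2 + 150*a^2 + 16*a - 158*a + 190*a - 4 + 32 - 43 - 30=-70*a^3 + 163*a^2 + 48*a - 45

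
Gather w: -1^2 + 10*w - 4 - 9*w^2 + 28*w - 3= -9*w^2 + 38*w - 8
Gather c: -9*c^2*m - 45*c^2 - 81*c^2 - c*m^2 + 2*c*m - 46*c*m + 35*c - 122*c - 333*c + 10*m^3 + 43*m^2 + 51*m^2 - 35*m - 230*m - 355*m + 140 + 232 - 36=c^2*(-9*m - 126) + c*(-m^2 - 44*m - 420) + 10*m^3 + 94*m^2 - 620*m + 336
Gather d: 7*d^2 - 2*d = 7*d^2 - 2*d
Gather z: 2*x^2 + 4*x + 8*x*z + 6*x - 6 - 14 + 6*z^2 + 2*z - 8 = 2*x^2 + 10*x + 6*z^2 + z*(8*x + 2) - 28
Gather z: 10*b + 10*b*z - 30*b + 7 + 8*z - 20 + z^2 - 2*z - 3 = -20*b + z^2 + z*(10*b + 6) - 16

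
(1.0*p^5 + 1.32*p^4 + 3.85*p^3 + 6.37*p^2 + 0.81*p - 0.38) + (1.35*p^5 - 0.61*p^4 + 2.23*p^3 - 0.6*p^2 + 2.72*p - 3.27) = 2.35*p^5 + 0.71*p^4 + 6.08*p^3 + 5.77*p^2 + 3.53*p - 3.65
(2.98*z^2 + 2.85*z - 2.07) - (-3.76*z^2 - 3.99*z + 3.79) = 6.74*z^2 + 6.84*z - 5.86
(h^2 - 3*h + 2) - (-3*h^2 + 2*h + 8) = 4*h^2 - 5*h - 6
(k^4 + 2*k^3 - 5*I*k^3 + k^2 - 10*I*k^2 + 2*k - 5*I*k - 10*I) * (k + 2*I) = k^5 + 2*k^4 - 3*I*k^4 + 11*k^3 - 6*I*k^3 + 22*k^2 - 3*I*k^2 + 10*k - 6*I*k + 20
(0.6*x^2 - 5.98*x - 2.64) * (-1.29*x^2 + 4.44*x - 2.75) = -0.774*x^4 + 10.3782*x^3 - 24.7956*x^2 + 4.7234*x + 7.26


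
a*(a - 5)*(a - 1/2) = a^3 - 11*a^2/2 + 5*a/2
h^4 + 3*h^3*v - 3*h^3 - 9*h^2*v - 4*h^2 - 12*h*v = h*(h - 4)*(h + 1)*(h + 3*v)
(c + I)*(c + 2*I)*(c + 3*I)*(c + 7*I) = c^4 + 13*I*c^3 - 53*c^2 - 83*I*c + 42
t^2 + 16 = (t - 4*I)*(t + 4*I)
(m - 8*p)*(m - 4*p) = m^2 - 12*m*p + 32*p^2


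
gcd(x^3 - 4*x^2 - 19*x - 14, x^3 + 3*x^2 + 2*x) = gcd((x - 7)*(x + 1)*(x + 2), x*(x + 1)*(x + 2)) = x^2 + 3*x + 2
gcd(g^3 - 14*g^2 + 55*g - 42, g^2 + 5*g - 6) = g - 1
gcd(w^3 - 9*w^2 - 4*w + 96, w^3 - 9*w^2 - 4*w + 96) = w^3 - 9*w^2 - 4*w + 96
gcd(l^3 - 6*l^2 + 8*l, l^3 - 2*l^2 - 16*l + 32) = l^2 - 6*l + 8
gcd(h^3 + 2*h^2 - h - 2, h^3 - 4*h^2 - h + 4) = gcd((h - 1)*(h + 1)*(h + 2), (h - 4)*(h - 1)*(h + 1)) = h^2 - 1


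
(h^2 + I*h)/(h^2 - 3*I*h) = (h + I)/(h - 3*I)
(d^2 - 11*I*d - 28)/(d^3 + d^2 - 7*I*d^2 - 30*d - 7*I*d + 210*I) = (d - 4*I)/(d^2 + d - 30)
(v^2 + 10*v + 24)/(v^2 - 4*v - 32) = (v + 6)/(v - 8)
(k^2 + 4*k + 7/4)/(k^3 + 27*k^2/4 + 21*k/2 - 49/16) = 4*(2*k + 1)/(8*k^2 + 26*k - 7)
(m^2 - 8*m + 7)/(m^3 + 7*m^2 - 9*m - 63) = (m^2 - 8*m + 7)/(m^3 + 7*m^2 - 9*m - 63)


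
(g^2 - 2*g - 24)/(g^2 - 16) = (g - 6)/(g - 4)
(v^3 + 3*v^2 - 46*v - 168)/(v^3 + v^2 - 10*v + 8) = (v^2 - v - 42)/(v^2 - 3*v + 2)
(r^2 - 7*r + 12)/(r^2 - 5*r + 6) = (r - 4)/(r - 2)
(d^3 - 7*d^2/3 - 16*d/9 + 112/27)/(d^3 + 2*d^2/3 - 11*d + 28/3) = (d^2 - 16/9)/(d^2 + 3*d - 4)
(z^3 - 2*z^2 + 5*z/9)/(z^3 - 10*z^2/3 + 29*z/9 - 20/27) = 3*z/(3*z - 4)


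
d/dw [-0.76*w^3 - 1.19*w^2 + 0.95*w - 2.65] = -2.28*w^2 - 2.38*w + 0.95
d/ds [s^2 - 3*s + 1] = 2*s - 3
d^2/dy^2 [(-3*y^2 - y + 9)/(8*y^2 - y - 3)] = 2*(-88*y^3 + 1512*y^2 - 288*y + 201)/(512*y^6 - 192*y^5 - 552*y^4 + 143*y^3 + 207*y^2 - 27*y - 27)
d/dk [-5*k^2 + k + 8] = 1 - 10*k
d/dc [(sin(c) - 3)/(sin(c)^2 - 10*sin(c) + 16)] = (6*sin(c) + cos(c)^2 - 15)*cos(c)/(sin(c)^2 - 10*sin(c) + 16)^2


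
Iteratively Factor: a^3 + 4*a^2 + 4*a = (a + 2)*(a^2 + 2*a) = (a + 2)^2*(a)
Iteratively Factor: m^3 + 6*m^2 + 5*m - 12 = (m - 1)*(m^2 + 7*m + 12) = (m - 1)*(m + 3)*(m + 4)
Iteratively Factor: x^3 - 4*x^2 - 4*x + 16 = (x - 4)*(x^2 - 4) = (x - 4)*(x + 2)*(x - 2)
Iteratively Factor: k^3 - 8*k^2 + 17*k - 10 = (k - 5)*(k^2 - 3*k + 2) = (k - 5)*(k - 2)*(k - 1)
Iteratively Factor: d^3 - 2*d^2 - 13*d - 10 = (d + 1)*(d^2 - 3*d - 10) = (d - 5)*(d + 1)*(d + 2)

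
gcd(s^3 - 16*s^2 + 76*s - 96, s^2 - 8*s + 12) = s^2 - 8*s + 12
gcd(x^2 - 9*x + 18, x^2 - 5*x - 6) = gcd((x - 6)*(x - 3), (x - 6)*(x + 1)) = x - 6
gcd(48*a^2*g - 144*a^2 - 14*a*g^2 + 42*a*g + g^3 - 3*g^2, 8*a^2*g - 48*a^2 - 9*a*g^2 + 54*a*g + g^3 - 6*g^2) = 8*a - g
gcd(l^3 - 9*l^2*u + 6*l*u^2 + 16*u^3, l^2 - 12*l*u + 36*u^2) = 1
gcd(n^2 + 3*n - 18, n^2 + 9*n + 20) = 1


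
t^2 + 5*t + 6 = (t + 2)*(t + 3)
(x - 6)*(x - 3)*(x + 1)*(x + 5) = x^4 - 3*x^3 - 31*x^2 + 63*x + 90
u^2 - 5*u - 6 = (u - 6)*(u + 1)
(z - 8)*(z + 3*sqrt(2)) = z^2 - 8*z + 3*sqrt(2)*z - 24*sqrt(2)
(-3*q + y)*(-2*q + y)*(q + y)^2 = 6*q^4 + 7*q^3*y - 3*q^2*y^2 - 3*q*y^3 + y^4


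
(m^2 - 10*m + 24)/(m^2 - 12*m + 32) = (m - 6)/(m - 8)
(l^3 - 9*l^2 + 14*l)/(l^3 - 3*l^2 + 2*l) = (l - 7)/(l - 1)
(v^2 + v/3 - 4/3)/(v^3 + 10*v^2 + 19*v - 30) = (v + 4/3)/(v^2 + 11*v + 30)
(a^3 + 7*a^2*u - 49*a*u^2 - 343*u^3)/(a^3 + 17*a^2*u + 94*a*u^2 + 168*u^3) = (a^2 - 49*u^2)/(a^2 + 10*a*u + 24*u^2)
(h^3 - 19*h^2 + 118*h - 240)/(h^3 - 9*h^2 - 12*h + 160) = (h - 6)/(h + 4)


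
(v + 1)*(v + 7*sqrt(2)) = v^2 + v + 7*sqrt(2)*v + 7*sqrt(2)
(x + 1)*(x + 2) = x^2 + 3*x + 2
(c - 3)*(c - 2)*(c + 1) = c^3 - 4*c^2 + c + 6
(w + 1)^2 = w^2 + 2*w + 1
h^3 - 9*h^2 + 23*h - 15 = (h - 5)*(h - 3)*(h - 1)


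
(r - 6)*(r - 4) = r^2 - 10*r + 24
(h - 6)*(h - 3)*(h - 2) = h^3 - 11*h^2 + 36*h - 36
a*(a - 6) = a^2 - 6*a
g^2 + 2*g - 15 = (g - 3)*(g + 5)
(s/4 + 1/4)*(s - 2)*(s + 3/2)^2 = s^4/4 + s^3/2 - 11*s^2/16 - 33*s/16 - 9/8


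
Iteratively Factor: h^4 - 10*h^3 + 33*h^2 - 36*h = (h - 3)*(h^3 - 7*h^2 + 12*h) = h*(h - 3)*(h^2 - 7*h + 12) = h*(h - 3)^2*(h - 4)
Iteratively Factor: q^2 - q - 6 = (q + 2)*(q - 3)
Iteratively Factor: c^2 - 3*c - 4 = (c - 4)*(c + 1)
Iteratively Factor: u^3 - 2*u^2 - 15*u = (u)*(u^2 - 2*u - 15) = u*(u - 5)*(u + 3)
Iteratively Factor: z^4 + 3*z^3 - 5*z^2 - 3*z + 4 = (z - 1)*(z^3 + 4*z^2 - z - 4) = (z - 1)*(z + 4)*(z^2 - 1) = (z - 1)^2*(z + 4)*(z + 1)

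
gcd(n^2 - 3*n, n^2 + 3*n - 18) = n - 3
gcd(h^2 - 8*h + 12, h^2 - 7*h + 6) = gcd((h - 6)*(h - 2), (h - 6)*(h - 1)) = h - 6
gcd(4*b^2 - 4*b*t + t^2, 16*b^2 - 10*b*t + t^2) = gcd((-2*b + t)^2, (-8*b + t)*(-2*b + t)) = -2*b + t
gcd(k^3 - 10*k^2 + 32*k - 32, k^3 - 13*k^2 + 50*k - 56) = k^2 - 6*k + 8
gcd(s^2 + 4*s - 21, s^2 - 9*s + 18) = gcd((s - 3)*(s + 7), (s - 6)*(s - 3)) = s - 3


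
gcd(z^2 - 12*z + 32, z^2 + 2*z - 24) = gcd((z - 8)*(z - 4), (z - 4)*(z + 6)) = z - 4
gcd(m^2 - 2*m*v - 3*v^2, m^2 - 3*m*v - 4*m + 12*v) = -m + 3*v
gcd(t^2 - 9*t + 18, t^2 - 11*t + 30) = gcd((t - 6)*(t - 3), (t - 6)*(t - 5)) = t - 6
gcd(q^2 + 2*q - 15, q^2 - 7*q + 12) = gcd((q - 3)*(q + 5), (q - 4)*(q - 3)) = q - 3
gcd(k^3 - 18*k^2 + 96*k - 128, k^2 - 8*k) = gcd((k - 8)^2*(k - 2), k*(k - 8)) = k - 8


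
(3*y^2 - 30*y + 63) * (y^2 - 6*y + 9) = 3*y^4 - 48*y^3 + 270*y^2 - 648*y + 567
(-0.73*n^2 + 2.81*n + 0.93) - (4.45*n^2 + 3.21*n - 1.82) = -5.18*n^2 - 0.4*n + 2.75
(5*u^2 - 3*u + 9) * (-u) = -5*u^3 + 3*u^2 - 9*u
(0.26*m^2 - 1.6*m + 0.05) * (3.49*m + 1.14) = 0.9074*m^3 - 5.2876*m^2 - 1.6495*m + 0.057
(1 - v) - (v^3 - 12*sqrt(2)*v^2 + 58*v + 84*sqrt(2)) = -v^3 + 12*sqrt(2)*v^2 - 59*v - 84*sqrt(2) + 1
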